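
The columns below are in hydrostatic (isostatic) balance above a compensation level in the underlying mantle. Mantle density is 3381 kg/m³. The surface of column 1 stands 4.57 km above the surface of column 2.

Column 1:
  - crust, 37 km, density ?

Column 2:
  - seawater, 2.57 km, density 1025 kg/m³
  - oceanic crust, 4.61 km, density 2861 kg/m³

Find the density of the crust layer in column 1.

2730 kg/m³

Take the compensation level at the base of the deeper column (depth z_c below the surface of column 1) and equate Σ ρ_i t_i down to z_c; mantle fills any gap and the z_c terms cancel.
Column 1: 37×ρ + (z_c − 37)×3381
Column 2: 4.57×0 + 2.57×1025 + 4.61×2861 + (z_c − 4.57 − 7.18)×3381
The z_c×3381 term appears on both sides and cancels. Collect the known terms of each column as K = Σ(ρt)_known − 3381 × (depth of known layers): K_1 = 0 − 3381×37 = −125097; K_2 = 15823.46 − 3381×(4.57 + 7.18) = −23903.29.
Balance: K_1 + 37×ρ = K_2, so ρ = (K_2 − K_1)/37 = 101194/37 = 2730 kg/m³.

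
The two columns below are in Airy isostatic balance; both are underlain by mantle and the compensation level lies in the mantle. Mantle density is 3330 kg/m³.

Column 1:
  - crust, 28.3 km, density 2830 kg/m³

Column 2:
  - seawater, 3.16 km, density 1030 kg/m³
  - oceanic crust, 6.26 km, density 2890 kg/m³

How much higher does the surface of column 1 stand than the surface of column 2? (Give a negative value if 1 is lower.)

1.24 km

For any compensation level in the mantle, the mantle terms cancel and isostasy reduces to e = (Σt_1 − Σt_2) − (Σ(ρt)_1 − Σ(ρt)_2) / ρ_m.
Σt_1 = 28.3 km; Σt_2 = 9.42 km; Σ(ρt)_1 = 80089; Σ(ρt)_2 = 21346.2 (in km·kg/m³).
e = (28.3 − 9.42) − (80089 − 21346.2) / 3330 = 1.24 km.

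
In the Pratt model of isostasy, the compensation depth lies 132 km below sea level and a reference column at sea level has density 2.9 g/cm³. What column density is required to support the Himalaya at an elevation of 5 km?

Pratt balance: ρ_ref D = ρ (D + h).
ρ = ρ_ref D/(D + h) = 2.9 × 132 km/(132 km + 5 km) = 2.79 g/cm³.

2.79 g/cm³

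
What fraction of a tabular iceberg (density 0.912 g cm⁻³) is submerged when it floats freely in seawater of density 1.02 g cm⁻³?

0.894

Submerged fraction = ρ_obj/ρ_fluid = 0.912/1.02 = 0.894.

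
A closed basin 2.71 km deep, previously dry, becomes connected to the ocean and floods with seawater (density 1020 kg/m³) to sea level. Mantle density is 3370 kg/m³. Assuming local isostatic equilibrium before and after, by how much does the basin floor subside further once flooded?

After flooding the water column is d + s deep. Its weight must equal the weight of mantle displaced by the extra subsidence s: (d + s) ρ_w = s ρ_m.
s = d ρ_w / (ρ_m − ρ_w) = 2.71 km × 1020/(3370 − 1020) = 1.18 km.

1.18 km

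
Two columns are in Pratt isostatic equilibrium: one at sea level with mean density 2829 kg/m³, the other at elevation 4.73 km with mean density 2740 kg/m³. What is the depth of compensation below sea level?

146 km

ρ_ref D = ρ (D + h) → D (ρ_ref − ρ) = ρ h.
D = ρ h/(ρ_ref − ρ) = 2740 × 4.73 km/(2829 − 2740) = 146 km.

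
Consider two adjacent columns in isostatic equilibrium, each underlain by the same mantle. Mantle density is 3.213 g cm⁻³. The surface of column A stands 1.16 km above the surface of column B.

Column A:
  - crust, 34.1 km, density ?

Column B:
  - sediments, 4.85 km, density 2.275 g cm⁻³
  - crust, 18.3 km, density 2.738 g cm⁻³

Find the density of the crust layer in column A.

2.72 g cm⁻³

Take the compensation level at the base of the deeper column (depth z_c below the surface of column A) and equate Σ ρ_i t_i down to z_c; mantle fills any gap and the z_c terms cancel.
Column A: 34.1×ρ + (z_c − 34.1)×3.213
Column B: 1.16×0 + 4.85×2.275 + 18.3×2.738 + (z_c − 1.16 − 23.15)×3.213
The z_c×3.213 term appears on both sides and cancels. Collect the known terms of each column as K = Σ(ρt)_known − 3.213 × (depth of known layers): K_A = 0 − 3.213×34.1 = −109.5633; K_B = 61.13915 − 3.213×(1.16 + 23.15) = −16.96888.
Balance: K_A + 34.1×ρ = K_B, so ρ = (K_B − K_A)/34.1 = 92.5944/34.1 = 2.72 g cm⁻³.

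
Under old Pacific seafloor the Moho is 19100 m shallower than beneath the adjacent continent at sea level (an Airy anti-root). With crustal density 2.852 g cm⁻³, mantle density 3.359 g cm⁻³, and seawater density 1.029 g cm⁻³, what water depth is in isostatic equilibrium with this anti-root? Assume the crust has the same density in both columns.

5310 m

Replacing a thickness d of crust by seawater at the top must be balanced by replacing crust with mantle at the base: d (ρ_c − ρ_w) = a (ρ_m − ρ_c).
d = a (ρ_m − ρ_c)/(ρ_c − ρ_w) = 19100 m × 0.507/1.823 = 5310 m.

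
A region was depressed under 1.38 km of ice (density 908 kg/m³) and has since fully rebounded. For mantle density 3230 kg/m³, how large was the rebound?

0.388 km

Removing the load lets mantle flow back in; uplift u satisfies ρ_ice t = ρ_m u.
u = t ρ_ice/ρ_m = 1.38 km × 908/3230 = 0.388 km.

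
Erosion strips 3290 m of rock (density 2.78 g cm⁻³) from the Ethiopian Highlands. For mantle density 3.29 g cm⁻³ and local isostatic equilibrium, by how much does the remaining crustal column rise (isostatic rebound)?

Unloading: uplift u = e ρ_c/ρ_m = 3290 m × 2.78/3.29 = 2780 m.

2780 m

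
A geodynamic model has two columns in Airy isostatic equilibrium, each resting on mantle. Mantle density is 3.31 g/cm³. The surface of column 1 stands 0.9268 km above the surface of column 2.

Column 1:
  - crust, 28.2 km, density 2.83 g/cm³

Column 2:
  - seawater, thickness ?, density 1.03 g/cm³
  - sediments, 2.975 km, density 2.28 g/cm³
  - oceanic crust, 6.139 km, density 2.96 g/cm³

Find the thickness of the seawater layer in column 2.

2.3 km

Take the compensation level at the base of the deeper column (depth z_c below the surface of column 1) and equate Σ ρ_i t_i down to z_c; mantle fills any gap and the z_c terms cancel.
Column 1: 28.2×2.83 + (z_c − 28.2)×3.31
Column 2: 0.9268×0 + x×1.03 + 2.975×2.28 + 6.139×2.96 + (z_c − 0.9268 − 9.114 − x)×3.31
The z_c×3.31 term appears on both sides and cancels. Collect the known terms of each column as K = Σ(ρt)_known − 3.31 × (depth of known layers): K_1 = 79.806 − 3.31×28.2 = −13.536; K_2 = 24.95444 − 3.31×(0.9268 + 9.114) = −8.280608.
Balance: K_1 = K_2 − x×(3.31 − 1.03), so x = (K_2 − K_1)/(3.31 − 1.03) = 5.25539/2.28 = 2.3 km.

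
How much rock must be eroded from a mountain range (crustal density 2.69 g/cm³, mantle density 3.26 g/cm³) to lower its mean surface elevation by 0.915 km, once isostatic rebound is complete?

5.23 km

Net drop Δ = e − u = e − e ρ_c/ρ_m = e (ρ_m − ρ_c)/ρ_m.
e = Δ ρ_m/(ρ_m − ρ_c) = 0.915 km × 3.26/0.57 = 5.23 km.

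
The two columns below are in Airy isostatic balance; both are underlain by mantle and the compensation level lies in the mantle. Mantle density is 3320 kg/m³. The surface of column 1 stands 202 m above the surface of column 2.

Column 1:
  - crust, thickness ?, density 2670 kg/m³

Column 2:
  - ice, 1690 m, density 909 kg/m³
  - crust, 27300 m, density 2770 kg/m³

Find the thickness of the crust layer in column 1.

Take the compensation level at the base of the deeper column (depth z_c below the surface of column 1) and equate Σ ρ_i t_i down to z_c; mantle fills any gap and the z_c terms cancel.
Column 1: x×2670 + (z_c − 0 − x)×3320
Column 2: 202×0 + 1690×909 + 27300×2770 + (z_c − 202 − 28990)×3320
The z_c×3320 term appears on both sides and cancels. Collect the known terms of each column as K = Σ(ρt)_known − 3320 × (depth of known layers): K_1 = 0 − 3320×0 = 0; K_2 = 77157210 − 3320×(202 + 28990) = −19760230.
Balance: K_1 − x×(3320 − 2670) = K_2, so x = (K_1 − K_2)/(3320 − 2670) = 19760200/650 = 30400 m.

30400 m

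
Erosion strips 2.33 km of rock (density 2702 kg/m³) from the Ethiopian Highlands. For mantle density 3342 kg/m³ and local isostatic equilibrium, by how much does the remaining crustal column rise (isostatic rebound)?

1.88 km

Unloading: uplift u = e ρ_c/ρ_m = 2.33 km × 2702/3342 = 1.88 km.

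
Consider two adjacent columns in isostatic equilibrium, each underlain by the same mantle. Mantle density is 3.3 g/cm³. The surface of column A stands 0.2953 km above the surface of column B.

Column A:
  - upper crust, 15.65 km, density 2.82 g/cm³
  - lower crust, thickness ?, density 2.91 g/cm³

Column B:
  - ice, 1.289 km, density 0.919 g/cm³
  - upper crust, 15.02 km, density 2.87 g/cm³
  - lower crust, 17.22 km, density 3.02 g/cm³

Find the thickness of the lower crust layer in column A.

20 km

Take the compensation level at the base of the deeper column (depth z_c below the surface of column A) and equate Σ ρ_i t_i down to z_c; mantle fills any gap and the z_c terms cancel.
Column A: 15.65×2.82 + x×2.91 + (z_c − 15.65 − x)×3.3
Column B: 0.2953×0 + 1.289×0.919 + 15.02×2.87 + 17.22×3.02 + (z_c − 0.2953 − 33.529)×3.3
The z_c×3.3 term appears on both sides and cancels. Collect the known terms of each column as K = Σ(ρt)_known − 3.3 × (depth of known layers): K_A = 44.133 − 3.3×15.65 = −7.512; K_B = 96.296391 − 3.3×(0.2953 + 33.529) = −15.323799.
Balance: K_A − x×(3.3 − 2.91) = K_B, so x = (K_A − K_B)/(3.3 − 2.91) = 7.8118/0.39 = 20 km.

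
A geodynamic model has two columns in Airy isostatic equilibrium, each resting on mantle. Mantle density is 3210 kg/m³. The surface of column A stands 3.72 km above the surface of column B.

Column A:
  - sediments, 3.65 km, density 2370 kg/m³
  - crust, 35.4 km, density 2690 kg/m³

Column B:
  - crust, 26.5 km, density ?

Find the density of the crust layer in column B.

Take the compensation level at the base of the deeper column (depth z_c below the surface of column A) and equate Σ ρ_i t_i down to z_c; mantle fills any gap and the z_c terms cancel.
Column A: 3.65×2370 + 35.4×2690 + (z_c − 39.05)×3210
Column B: 3.72×0 + 26.5×ρ + (z_c − 3.72 − 26.5)×3210
The z_c×3210 term appears on both sides and cancels. Collect the known terms of each column as K = Σ(ρt)_known − 3210 × (depth of known layers): K_A = 103876.5 − 3210×39.05 = −21474; K_B = 0 − 3210×(3.72 + 26.5) = −97006.2.
Balance: K_A = K_B + 26.5×ρ, so ρ = (K_A − K_B)/26.5 = 75532.2/26.5 = 2850 kg/m³.

2850 kg/m³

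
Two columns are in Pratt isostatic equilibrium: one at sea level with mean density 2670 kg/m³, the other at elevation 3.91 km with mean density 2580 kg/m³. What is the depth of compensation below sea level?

ρ_ref D = ρ (D + h) → D (ρ_ref − ρ) = ρ h.
D = ρ h/(ρ_ref − ρ) = 2580 × 3.91 km/(2670 − 2580) = 112 km.

112 km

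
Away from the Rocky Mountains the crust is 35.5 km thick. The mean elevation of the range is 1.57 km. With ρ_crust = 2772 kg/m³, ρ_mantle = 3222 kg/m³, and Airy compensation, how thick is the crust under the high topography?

46.7 km

Root depth r = h ρ_c / (ρ_m − ρ_c) = 1.57 km × 2772 / 450 = 9.671 km.
Total thickness = T + h + r = 35.5 km + 1.57 km + 9.671 km = 46.7 km.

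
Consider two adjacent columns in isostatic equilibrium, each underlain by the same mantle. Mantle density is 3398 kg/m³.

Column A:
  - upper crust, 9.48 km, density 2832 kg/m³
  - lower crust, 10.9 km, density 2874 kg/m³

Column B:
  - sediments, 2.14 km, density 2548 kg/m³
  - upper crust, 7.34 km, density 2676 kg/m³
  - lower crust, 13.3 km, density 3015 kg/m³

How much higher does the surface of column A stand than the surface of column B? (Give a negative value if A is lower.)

−0.334 km

For any compensation level in the mantle, the mantle terms cancel and isostasy reduces to e = (Σt_A − Σt_B) − (Σ(ρt)_A − Σ(ρt)_B) / ρ_m.
Σt_A = 20.38 km; Σt_B = 22.78 km; Σ(ρt)_A = 58173.96; Σ(ρt)_B = 65194.06 (in km·kg/m³).
e = (20.38 − 22.78) − (58173.96 − 65194.06) / 3398 = −0.334 km.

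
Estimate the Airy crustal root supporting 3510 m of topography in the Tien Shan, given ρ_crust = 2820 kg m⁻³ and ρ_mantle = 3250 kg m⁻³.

Equating mass per unit area of the two columns: the weight of the topography is balanced by the buoyancy of the root, ρ_c h = (ρ_m − ρ_c) r.
r = h · ρ_c / (ρ_m − ρ_c) = 3510 m × 2820 / (3250 − 2820) = 23000 m.

23000 m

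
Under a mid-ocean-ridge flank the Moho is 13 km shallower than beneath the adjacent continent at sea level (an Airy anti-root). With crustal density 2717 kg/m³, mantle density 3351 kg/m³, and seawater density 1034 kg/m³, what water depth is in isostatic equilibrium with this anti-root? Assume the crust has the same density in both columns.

4.9 km

Replacing a thickness d of crust by seawater at the top must be balanced by replacing crust with mantle at the base: d (ρ_c − ρ_w) = a (ρ_m − ρ_c).
d = a (ρ_m − ρ_c)/(ρ_c − ρ_w) = 13 km × 634/1683 = 4.9 km.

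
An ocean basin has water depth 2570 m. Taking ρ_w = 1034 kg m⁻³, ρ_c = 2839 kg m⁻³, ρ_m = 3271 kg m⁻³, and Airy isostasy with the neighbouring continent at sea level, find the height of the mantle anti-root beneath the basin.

10700 m

Equating mass per unit area of the two columns: replacing crust with seawater at the top is compensated by replacing crust with mantle at the base: d (ρ_c − ρ_w) = a (ρ_m − ρ_c).
a = d (ρ_c − ρ_w)/(ρ_m − ρ_c) = 2570 m × 1805/432 = 10700 m.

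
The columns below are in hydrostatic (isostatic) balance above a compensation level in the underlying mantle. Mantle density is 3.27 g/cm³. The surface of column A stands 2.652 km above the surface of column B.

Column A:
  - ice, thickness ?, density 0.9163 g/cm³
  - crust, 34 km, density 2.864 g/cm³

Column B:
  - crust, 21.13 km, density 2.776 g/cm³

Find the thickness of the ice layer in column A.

2.25 km

Take the compensation level at the base of the deeper column (depth z_c below the surface of column A) and equate Σ ρ_i t_i down to z_c; mantle fills any gap and the z_c terms cancel.
Column A: x×0.9163 + 34×2.864 + (z_c − 34 − x)×3.27
Column B: 2.652×0 + 21.13×2.776 + (z_c − 2.652 − 21.13)×3.27
The z_c×3.27 term appears on both sides and cancels. Collect the known terms of each column as K = Σ(ρt)_known − 3.27 × (depth of known layers): K_A = 97.376 − 3.27×34 = −13.804; K_B = 58.65688 − 3.27×(2.652 + 21.13) = −19.11026.
Balance: K_A − x×(3.27 − 0.9163) = K_B, so x = (K_A − K_B)/(3.27 − 0.9163) = 5.30626/2.3537 = 2.25 km.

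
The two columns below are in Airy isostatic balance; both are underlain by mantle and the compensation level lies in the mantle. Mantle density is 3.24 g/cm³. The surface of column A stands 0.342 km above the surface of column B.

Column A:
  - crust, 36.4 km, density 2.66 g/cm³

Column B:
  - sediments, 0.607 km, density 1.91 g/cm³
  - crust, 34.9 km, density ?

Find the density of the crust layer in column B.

2.69 g/cm³

Take the compensation level at the base of the deeper column (depth z_c below the surface of column A) and equate Σ ρ_i t_i down to z_c; mantle fills any gap and the z_c terms cancel.
Column A: 36.4×2.66 + (z_c − 36.4)×3.24
Column B: 0.342×0 + 0.607×1.91 + 34.9×ρ + (z_c − 0.342 − 35.507)×3.24
The z_c×3.24 term appears on both sides and cancels. Collect the known terms of each column as K = Σ(ρt)_known − 3.24 × (depth of known layers): K_A = 96.824 − 3.24×36.4 = −21.112; K_B = 1.15937 − 3.24×(0.342 + 35.507) = −114.99139.
Balance: K_A = K_B + 34.9×ρ, so ρ = (K_A − K_B)/34.9 = 93.8794/34.9 = 2.69 g/cm³.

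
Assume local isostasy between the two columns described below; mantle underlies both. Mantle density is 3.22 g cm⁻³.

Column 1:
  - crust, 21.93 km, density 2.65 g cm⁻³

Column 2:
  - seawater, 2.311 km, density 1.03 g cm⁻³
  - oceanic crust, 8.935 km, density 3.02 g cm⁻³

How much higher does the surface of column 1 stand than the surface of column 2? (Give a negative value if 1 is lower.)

1.76 km

For any compensation level in the mantle, the mantle terms cancel and isostasy reduces to e = (Σt_1 − Σt_2) − (Σ(ρt)_1 − Σ(ρt)_2) / ρ_m.
Σt_1 = 21.93 km; Σt_2 = 11.246 km; Σ(ρt)_1 = 58.1145; Σ(ρt)_2 = 29.36403 (in km·g cm⁻³).
e = (21.93 − 11.246) − (58.1145 − 29.36403) / 3.22 = 1.76 km.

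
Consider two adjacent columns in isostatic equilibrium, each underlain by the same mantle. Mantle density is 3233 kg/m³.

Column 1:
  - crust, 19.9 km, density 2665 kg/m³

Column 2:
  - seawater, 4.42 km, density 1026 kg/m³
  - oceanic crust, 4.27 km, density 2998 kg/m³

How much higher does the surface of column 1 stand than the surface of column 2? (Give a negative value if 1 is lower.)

For any compensation level in the mantle, the mantle terms cancel and isostasy reduces to e = (Σt_1 − Σt_2) − (Σ(ρt)_1 − Σ(ρt)_2) / ρ_m.
Σt_1 = 19.9 km; Σt_2 = 8.69 km; Σ(ρt)_1 = 53033.5; Σ(ρt)_2 = 17336.38 (in km·kg/m³).
e = (19.9 − 8.69) − (53033.5 − 17336.38) / 3233 = 0.169 km.

0.169 km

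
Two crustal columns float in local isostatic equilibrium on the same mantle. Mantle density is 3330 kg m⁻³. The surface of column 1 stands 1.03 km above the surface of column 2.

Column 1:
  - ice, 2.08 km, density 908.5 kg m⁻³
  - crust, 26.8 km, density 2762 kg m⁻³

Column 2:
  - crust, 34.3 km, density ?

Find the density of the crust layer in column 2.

2840 kg m⁻³

Take the compensation level at the base of the deeper column (depth z_c below the surface of column 1) and equate Σ ρ_i t_i down to z_c; mantle fills any gap and the z_c terms cancel.
Column 1: 2.08×908.5 + 26.8×2762 + (z_c − 28.88)×3330
Column 2: 1.03×0 + 34.3×ρ + (z_c − 1.03 − 34.3)×3330
The z_c×3330 term appears on both sides and cancels. Collect the known terms of each column as K = Σ(ρt)_known − 3330 × (depth of known layers): K_1 = 75911.28 − 3330×28.88 = −20259.12; K_2 = 0 − 3330×(1.03 + 34.3) = −117648.9.
Balance: K_1 = K_2 + 34.3×ρ, so ρ = (K_1 − K_2)/34.3 = 97389.8/34.3 = 2840 kg m⁻³.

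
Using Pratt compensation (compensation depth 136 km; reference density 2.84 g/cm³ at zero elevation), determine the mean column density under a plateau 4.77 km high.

Pratt balance: ρ_ref D = ρ (D + h).
ρ = ρ_ref D/(D + h) = 2.84 × 136 km/(136 km + 4.77 km) = 2.74 g/cm³.

2.74 g/cm³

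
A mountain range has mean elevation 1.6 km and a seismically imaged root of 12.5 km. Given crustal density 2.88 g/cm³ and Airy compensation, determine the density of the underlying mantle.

3.25 g/cm³

Airy balance: ρ_c h = (ρ_m − ρ_c) r → ρ_m = ρ_c (1 + h/r).
ρ_m = 2.88 × (1 + 1.6 km/12.5 km) = 3.25 g/cm³.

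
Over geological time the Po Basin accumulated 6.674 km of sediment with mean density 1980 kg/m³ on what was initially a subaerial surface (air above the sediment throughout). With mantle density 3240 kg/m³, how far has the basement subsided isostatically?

4.08 km

Subaerial load: s = t ρ_sed / ρ_m = 6.674 km × 1980/3240 = 4.08 km.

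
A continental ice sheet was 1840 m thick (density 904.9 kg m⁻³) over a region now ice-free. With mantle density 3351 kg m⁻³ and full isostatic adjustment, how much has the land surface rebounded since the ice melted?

Removing the load lets mantle flow back in; uplift u satisfies ρ_ice t = ρ_m u.
u = t ρ_ice/ρ_m = 1840 m × 904.9/3351 = 497 m.

497 m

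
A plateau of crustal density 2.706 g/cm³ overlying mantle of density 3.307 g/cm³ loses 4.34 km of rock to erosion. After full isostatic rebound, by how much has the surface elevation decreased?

Rebound u = e ρ_c/ρ_m = 4.34 km × 2.706/3.307 = 3.551 km.
Net surface drop = e − u = 4.34 km − 3.551 km = e (ρ_m − ρ_c)/ρ_m = 0.789 km.

0.789 km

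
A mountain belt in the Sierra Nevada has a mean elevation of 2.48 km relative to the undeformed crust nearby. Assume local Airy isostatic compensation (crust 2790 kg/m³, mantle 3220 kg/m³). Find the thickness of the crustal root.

In Airy isostatic equilibrium: the weight of the topography is balanced by the buoyancy of the root, ρ_c h = (ρ_m − ρ_c) r.
r = h · ρ_c / (ρ_m − ρ_c) = 2.48 km × 2790 / (3220 − 2790) = 16.1 km.

16.1 km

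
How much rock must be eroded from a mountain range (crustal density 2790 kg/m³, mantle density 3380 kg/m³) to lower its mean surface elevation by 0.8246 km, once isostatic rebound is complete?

Net drop Δ = e − u = e − e ρ_c/ρ_m = e (ρ_m − ρ_c)/ρ_m.
e = Δ ρ_m/(ρ_m − ρ_c) = 0.8246 km × 3380/590 = 4.72 km.

4.72 km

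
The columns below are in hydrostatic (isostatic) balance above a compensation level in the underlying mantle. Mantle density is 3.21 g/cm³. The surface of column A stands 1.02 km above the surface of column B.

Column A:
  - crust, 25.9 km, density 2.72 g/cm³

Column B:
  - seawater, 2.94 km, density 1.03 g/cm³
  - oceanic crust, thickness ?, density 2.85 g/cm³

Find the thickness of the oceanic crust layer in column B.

8.35 km

Take the compensation level at the base of the deeper column (depth z_c below the surface of column A) and equate Σ ρ_i t_i down to z_c; mantle fills any gap and the z_c terms cancel.
Column A: 25.9×2.72 + (z_c − 25.9)×3.21
Column B: 1.02×0 + 2.94×1.03 + x×2.85 + (z_c − 1.02 − 2.94 − x)×3.21
The z_c×3.21 term appears on both sides and cancels. Collect the known terms of each column as K = Σ(ρt)_known − 3.21 × (depth of known layers): K_A = 70.448 − 3.21×25.9 = −12.691; K_B = 3.0282 − 3.21×(1.02 + 2.94) = −9.6834.
Balance: K_A = K_B − x×(3.21 − 2.85), so x = (K_B − K_A)/(3.21 − 2.85) = 3.0076/0.36 = 8.35 km.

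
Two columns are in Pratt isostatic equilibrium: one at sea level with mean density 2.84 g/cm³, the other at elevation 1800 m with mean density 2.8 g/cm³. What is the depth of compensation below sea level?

ρ_ref D = ρ (D + h) → D (ρ_ref − ρ) = ρ h.
D = ρ h/(ρ_ref − ρ) = 2.8 × 1800 m/(2.84 − 2.8) = 126000 m.

126000 m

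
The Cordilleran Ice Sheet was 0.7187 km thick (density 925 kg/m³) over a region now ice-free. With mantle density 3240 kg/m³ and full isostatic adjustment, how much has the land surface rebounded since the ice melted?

0.205 km

Removing the load lets mantle flow back in; uplift u satisfies ρ_ice t = ρ_m u.
u = t ρ_ice/ρ_m = 0.7187 km × 925/3240 = 0.205 km.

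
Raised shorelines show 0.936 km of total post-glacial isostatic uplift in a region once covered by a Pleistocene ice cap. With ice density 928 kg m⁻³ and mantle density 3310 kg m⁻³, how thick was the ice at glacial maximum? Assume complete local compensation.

u = t ρ_ice/ρ_m → t = u ρ_m/ρ_ice = 0.936 km × 3310/928 = 3.34 km.

3.34 km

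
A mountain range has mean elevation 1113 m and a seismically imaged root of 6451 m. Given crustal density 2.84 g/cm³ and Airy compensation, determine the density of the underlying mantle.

3.33 g/cm³

Airy balance: ρ_c h = (ρ_m − ρ_c) r → ρ_m = ρ_c (1 + h/r).
ρ_m = 2.84 × (1 + 1113 m/6451 m) = 3.33 g/cm³.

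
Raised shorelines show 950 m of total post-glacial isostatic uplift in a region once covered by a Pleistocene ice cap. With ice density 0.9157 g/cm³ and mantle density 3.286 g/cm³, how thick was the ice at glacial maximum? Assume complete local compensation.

u = t ρ_ice/ρ_m → t = u ρ_m/ρ_ice = 950 m × 3.286/0.9157 = 3410 m.

3410 m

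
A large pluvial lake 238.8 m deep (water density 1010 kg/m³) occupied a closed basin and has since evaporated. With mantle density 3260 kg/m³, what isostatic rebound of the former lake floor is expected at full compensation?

u = d ρ_w/ρ_m = 238.8 m × 1010/3260 = 74 m.

74 m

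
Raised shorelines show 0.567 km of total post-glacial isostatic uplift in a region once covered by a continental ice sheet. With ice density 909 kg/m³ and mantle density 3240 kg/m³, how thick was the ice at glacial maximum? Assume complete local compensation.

2.02 km

u = t ρ_ice/ρ_m → t = u ρ_m/ρ_ice = 0.567 km × 3240/909 = 2.02 km.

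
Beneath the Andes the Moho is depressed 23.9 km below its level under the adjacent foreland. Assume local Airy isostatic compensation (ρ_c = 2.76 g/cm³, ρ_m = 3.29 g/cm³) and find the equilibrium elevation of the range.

4.59 km

Equating mass per unit area of the two columns: ρ_c h = (ρ_m − ρ_c) r.
h = r (ρ_m − ρ_c) / ρ_c = 23.9 km × (3.29 − 2.76) / 2.76 = 4.59 km.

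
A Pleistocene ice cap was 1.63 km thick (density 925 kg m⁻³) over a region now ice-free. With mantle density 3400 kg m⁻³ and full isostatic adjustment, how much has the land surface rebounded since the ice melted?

0.443 km

Removing the load lets mantle flow back in; uplift u satisfies ρ_ice t = ρ_m u.
u = t ρ_ice/ρ_m = 1.63 km × 925/3400 = 0.443 km.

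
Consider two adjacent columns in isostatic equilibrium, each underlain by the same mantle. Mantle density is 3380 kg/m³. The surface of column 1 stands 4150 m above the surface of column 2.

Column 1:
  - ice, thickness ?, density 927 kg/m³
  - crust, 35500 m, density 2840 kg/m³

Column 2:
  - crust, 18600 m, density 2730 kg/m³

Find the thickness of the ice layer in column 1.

2830 m

Take the compensation level at the base of the deeper column (depth z_c below the surface of column 1) and equate Σ ρ_i t_i down to z_c; mantle fills any gap and the z_c terms cancel.
Column 1: x×927 + 35500×2840 + (z_c − 35500 − x)×3380
Column 2: 4150×0 + 18600×2730 + (z_c − 4150 − 18600)×3380
The z_c×3380 term appears on both sides and cancels. Collect the known terms of each column as K = Σ(ρt)_known − 3380 × (depth of known layers): K_1 = 100820000 − 3380×35500 = −19170000; K_2 = 50778000 − 3380×(4150 + 18600) = −26117000.
Balance: K_1 − x×(3380 − 927) = K_2, so x = (K_1 − K_2)/(3380 − 927) = 6947000/2453 = 2830 m.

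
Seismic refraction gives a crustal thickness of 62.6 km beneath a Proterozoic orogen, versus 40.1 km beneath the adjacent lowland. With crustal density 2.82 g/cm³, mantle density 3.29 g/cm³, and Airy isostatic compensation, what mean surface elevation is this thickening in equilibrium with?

Excess crust Δ = 62.6 km − 40.1 km = 22.5 km, split between elevation h and root r with h + r = Δ.
Airy balance ρ_c h = (ρ_m − ρ_c) r gives r = h ρ_c/(ρ_m − ρ_c), so h (1 + ρ_c/(ρ_m − ρ_c)) = Δ, i.e. h = Δ (ρ_m − ρ_c)/ρ_m.
h = 22.5 km × 0.47/3.29 = 3.21 km.

3.21 km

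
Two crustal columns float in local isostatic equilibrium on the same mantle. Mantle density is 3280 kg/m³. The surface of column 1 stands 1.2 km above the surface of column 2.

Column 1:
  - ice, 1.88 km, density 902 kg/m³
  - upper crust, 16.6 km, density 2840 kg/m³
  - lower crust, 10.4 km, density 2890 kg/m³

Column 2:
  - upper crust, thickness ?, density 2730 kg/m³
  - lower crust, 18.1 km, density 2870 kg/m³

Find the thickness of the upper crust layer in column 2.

8.13 km

Take the compensation level at the base of the deeper column (depth z_c below the surface of column 1) and equate Σ ρ_i t_i down to z_c; mantle fills any gap and the z_c terms cancel.
Column 1: 1.88×902 + 16.6×2840 + 10.4×2890 + (z_c − 28.88)×3280
Column 2: 1.2×0 + x×2730 + 18.1×2870 + (z_c − 1.2 − 18.1 − x)×3280
The z_c×3280 term appears on both sides and cancels. Collect the known terms of each column as K = Σ(ρt)_known − 3280 × (depth of known layers): K_1 = 78895.76 − 3280×28.88 = −15830.64; K_2 = 51947 − 3280×(1.2 + 18.1) = −11357.
Balance: K_1 = K_2 − x×(3280 − 2730), so x = (K_2 − K_1)/(3280 − 2730) = 4473.64/550 = 8.13 km.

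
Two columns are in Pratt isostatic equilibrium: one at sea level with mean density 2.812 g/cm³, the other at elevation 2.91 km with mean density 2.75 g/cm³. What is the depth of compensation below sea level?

129 km

ρ_ref D = ρ (D + h) → D (ρ_ref − ρ) = ρ h.
D = ρ h/(ρ_ref − ρ) = 2.75 × 2.91 km/(2.812 − 2.75) = 129 km.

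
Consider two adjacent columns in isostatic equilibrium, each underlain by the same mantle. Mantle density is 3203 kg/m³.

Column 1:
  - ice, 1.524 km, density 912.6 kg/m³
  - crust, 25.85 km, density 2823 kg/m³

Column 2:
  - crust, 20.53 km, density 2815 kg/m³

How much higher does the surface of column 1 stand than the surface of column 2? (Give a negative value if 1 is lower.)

1.67 km

For any compensation level in the mantle, the mantle terms cancel and isostasy reduces to e = (Σt_1 − Σt_2) − (Σ(ρt)_1 − Σ(ρt)_2) / ρ_m.
Σt_1 = 27.374 km; Σt_2 = 20.53 km; Σ(ρt)_1 = 74365.3524; Σ(ρt)_2 = 57791.95 (in km·kg/m³).
e = (27.374 − 20.53) − (74365.3524 − 57791.95) / 3203 = 1.67 km.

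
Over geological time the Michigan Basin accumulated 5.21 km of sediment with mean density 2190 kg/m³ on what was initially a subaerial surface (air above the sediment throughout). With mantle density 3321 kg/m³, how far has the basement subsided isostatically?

Subaerial load: s = t ρ_sed / ρ_m = 5.21 km × 2190/3321 = 3.44 km.

3.44 km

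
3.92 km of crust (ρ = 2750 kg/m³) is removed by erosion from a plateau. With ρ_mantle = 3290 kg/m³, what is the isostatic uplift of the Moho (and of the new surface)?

Unloading: uplift u = e ρ_c/ρ_m = 3.92 km × 2750/3290 = 3.28 km.

3.28 km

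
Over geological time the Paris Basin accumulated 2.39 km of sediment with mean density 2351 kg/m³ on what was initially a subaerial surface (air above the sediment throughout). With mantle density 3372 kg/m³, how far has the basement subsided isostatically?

1.67 km

Subaerial load: s = t ρ_sed / ρ_m = 2.39 km × 2351/3372 = 1.67 km.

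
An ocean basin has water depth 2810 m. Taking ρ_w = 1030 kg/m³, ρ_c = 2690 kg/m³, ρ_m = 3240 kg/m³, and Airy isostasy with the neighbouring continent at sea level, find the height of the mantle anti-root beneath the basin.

For local isostatic compensation: replacing crust with seawater at the top is compensated by replacing crust with mantle at the base: d (ρ_c − ρ_w) = a (ρ_m − ρ_c).
a = d (ρ_c − ρ_w)/(ρ_m − ρ_c) = 2810 m × 1660/550 = 8480 m.

8480 m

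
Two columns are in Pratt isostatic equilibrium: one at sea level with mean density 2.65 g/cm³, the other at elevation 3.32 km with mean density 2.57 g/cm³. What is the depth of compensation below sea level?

ρ_ref D = ρ (D + h) → D (ρ_ref − ρ) = ρ h.
D = ρ h/(ρ_ref − ρ) = 2.57 × 3.32 km/(2.65 − 2.57) = 107 km.

107 km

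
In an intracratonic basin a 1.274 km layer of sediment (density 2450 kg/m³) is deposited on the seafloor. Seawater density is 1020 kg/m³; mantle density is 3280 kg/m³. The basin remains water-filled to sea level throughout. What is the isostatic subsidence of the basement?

0.806 km

Submarine loading: the sediment displaces seawater, and the subsidence is in turn flooded, so s (ρ_m − ρ_w) = t (ρ_sed − ρ_w).
s = 1.274 km × (2450 − 1020) / (3280 − 1020) = 0.806 km.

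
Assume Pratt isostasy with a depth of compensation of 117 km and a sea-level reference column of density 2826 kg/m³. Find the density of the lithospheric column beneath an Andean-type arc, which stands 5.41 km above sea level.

2700 kg/m³

Pratt balance: ρ_ref D = ρ (D + h).
ρ = ρ_ref D/(D + h) = 2826 × 117 km/(117 km + 5.41 km) = 2700 kg/m³.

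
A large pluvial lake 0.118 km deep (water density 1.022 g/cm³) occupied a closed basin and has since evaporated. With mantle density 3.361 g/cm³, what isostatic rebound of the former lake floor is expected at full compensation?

u = d ρ_w/ρ_m = 0.118 km × 1.022/3.361 = 0.0359 km.

0.0359 km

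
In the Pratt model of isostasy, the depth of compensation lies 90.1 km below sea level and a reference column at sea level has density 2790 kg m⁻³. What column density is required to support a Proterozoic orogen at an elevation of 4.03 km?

Pratt balance: ρ_ref D = ρ (D + h).
ρ = ρ_ref D/(D + h) = 2790 × 90.1 km/(90.1 km + 4.03 km) = 2670 kg m⁻³.

2670 kg m⁻³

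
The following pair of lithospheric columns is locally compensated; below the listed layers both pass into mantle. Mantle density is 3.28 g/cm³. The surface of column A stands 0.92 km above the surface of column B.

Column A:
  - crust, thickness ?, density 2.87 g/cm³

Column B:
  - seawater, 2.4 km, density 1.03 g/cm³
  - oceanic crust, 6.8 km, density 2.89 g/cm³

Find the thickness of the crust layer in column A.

27 km

Take the compensation level at the base of the deeper column (depth z_c below the surface of column A) and equate Σ ρ_i t_i down to z_c; mantle fills any gap and the z_c terms cancel.
Column A: x×2.87 + (z_c − 0 − x)×3.28
Column B: 0.92×0 + 2.4×1.03 + 6.8×2.89 + (z_c − 0.92 − 9.2)×3.28
The z_c×3.28 term appears on both sides and cancels. Collect the known terms of each column as K = Σ(ρt)_known − 3.28 × (depth of known layers): K_A = 0 − 3.28×0 = 0; K_B = 22.124 − 3.28×(0.92 + 9.2) = −11.0696.
Balance: K_A − x×(3.28 − 2.87) = K_B, so x = (K_A − K_B)/(3.28 − 2.87) = 11.0696/0.41 = 27 km.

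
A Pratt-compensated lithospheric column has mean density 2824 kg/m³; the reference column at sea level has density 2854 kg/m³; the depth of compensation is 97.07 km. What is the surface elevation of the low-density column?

1.03 km

ρ_ref D = ρ (D + h) → h = D (ρ_ref − ρ)/ρ.
h = 97.07 km × (2854 − 2824)/2824 = 1.03 km.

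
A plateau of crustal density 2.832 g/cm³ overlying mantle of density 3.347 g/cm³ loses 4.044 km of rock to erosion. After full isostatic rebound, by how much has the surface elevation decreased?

0.622 km

Rebound u = e ρ_c/ρ_m = 4.044 km × 2.832/3.347 = 3.422 km.
Net surface drop = e − u = 4.044 km − 3.422 km = e (ρ_m − ρ_c)/ρ_m = 0.622 km.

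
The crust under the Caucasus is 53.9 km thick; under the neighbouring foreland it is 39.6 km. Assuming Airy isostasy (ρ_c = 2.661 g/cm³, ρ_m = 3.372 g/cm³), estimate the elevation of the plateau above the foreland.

Excess crust Δ = 53.9 km − 39.6 km = 14.3 km, split between elevation h and root r with h + r = Δ.
Airy balance ρ_c h = (ρ_m − ρ_c) r gives r = h ρ_c/(ρ_m − ρ_c), so h (1 + ρ_c/(ρ_m − ρ_c)) = Δ, i.e. h = Δ (ρ_m − ρ_c)/ρ_m.
h = 14.3 km × 0.711/3.372 = 3.02 km.

3.02 km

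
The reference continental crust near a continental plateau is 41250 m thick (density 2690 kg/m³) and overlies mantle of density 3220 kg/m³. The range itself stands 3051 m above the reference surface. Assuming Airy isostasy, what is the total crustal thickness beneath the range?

59800 m

Root depth r = h ρ_c / (ρ_m − ρ_c) = 3051 m × 2690 / 530 = 15490 m.
Total thickness = T + h + r = 41250 m + 3051 m + 15490 m = 59800 m.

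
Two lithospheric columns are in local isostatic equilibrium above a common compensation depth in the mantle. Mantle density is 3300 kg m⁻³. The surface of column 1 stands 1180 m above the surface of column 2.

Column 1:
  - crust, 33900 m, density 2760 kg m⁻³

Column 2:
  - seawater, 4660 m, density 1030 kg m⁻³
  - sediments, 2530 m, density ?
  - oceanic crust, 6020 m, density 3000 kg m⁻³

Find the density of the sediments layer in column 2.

2500 kg m⁻³

Take the compensation level at the base of the deeper column (depth z_c below the surface of column 1) and equate Σ ρ_i t_i down to z_c; mantle fills any gap and the z_c terms cancel.
Column 1: 33900×2760 + (z_c − 33900)×3300
Column 2: 1180×0 + 4660×1030 + 2530×ρ + 6020×3000 + (z_c − 1180 − 13210)×3300
The z_c×3300 term appears on both sides and cancels. Collect the known terms of each column as K = Σ(ρt)_known − 3300 × (depth of known layers): K_1 = 93564000 − 3300×33900 = −18306000; K_2 = 22859800 − 3300×(1180 + 13210) = −24627200.
Balance: K_1 = K_2 + 2530×ρ, so ρ = (K_1 − K_2)/2530 = 6321200/2530 = 2500 kg m⁻³.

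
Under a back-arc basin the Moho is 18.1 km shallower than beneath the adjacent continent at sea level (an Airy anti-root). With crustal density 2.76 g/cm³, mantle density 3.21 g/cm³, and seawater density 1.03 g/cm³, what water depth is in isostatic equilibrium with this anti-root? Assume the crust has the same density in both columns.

Replacing a thickness d of crust by seawater at the top must be balanced by replacing crust with mantle at the base: d (ρ_c − ρ_w) = a (ρ_m − ρ_c).
d = a (ρ_m − ρ_c)/(ρ_c − ρ_w) = 18.1 km × 0.45/1.73 = 4.71 km.

4.71 km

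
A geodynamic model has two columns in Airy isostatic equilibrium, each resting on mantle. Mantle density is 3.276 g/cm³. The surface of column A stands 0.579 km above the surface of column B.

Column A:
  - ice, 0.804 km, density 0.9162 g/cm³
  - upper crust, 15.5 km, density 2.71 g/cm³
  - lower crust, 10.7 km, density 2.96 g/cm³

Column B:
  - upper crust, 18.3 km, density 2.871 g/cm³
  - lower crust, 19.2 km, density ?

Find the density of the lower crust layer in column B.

3.03 g/cm³

Take the compensation level at the base of the deeper column (depth z_c below the surface of column A) and equate Σ ρ_i t_i down to z_c; mantle fills any gap and the z_c terms cancel.
Column A: 0.804×0.9162 + 15.5×2.71 + 10.7×2.96 + (z_c − 27.004)×3.276
Column B: 0.579×0 + 18.3×2.871 + 19.2×ρ + (z_c − 0.579 − 37.5)×3.276
The z_c×3.276 term appears on both sides and cancels. Collect the known terms of each column as K = Σ(ρt)_known − 3.276 × (depth of known layers): K_A = 74.4136248 − 3.276×27.004 = −14.0514792; K_B = 52.5393 − 3.276×(0.579 + 37.5) = −72.207504.
Balance: K_A = K_B + 19.2×ρ, so ρ = (K_A − K_B)/19.2 = 58.156/19.2 = 3.03 g/cm³.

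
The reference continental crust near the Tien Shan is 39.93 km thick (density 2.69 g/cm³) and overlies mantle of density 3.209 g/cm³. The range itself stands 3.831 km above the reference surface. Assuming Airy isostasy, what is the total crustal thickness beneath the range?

Root depth r = h ρ_c / (ρ_m − ρ_c) = 3.831 km × 2.69 / 0.519 = 19.86 km.
Total thickness = T + h + r = 39.93 km + 3.831 km + 19.86 km = 63.6 km.

63.6 km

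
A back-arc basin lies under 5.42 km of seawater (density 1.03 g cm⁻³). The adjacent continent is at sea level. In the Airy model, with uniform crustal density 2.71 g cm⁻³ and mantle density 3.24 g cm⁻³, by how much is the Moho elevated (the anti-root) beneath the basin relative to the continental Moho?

17.2 km

In Airy isostatic equilibrium: replacing crust with seawater at the top is compensated by replacing crust with mantle at the base: d (ρ_c − ρ_w) = a (ρ_m − ρ_c).
a = d (ρ_c − ρ_w)/(ρ_m − ρ_c) = 5.42 km × 1.68/0.53 = 17.2 km.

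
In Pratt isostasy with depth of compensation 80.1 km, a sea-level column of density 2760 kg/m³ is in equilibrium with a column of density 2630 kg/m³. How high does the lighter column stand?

ρ_ref D = ρ (D + h) → h = D (ρ_ref − ρ)/ρ.
h = 80.1 km × (2760 − 2630)/2630 = 3.96 km.

3.96 km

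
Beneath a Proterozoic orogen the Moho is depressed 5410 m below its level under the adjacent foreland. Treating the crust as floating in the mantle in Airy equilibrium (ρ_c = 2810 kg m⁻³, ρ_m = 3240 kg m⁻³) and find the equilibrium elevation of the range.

Equating mass per unit area of the two columns: ρ_c h = (ρ_m − ρ_c) r.
h = r (ρ_m − ρ_c) / ρ_c = 5410 m × (3240 − 2810) / 2810 = 828 m.

828 m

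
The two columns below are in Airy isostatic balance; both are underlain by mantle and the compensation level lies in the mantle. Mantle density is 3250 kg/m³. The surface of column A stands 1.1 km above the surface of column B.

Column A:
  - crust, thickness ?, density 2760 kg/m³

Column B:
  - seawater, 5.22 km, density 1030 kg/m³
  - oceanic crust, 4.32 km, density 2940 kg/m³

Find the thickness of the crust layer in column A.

Take the compensation level at the base of the deeper column (depth z_c below the surface of column A) and equate Σ ρ_i t_i down to z_c; mantle fills any gap and the z_c terms cancel.
Column A: x×2760 + (z_c − 0 − x)×3250
Column B: 1.1×0 + 5.22×1030 + 4.32×2940 + (z_c − 1.1 − 9.54)×3250
The z_c×3250 term appears on both sides and cancels. Collect the known terms of each column as K = Σ(ρt)_known − 3250 × (depth of known layers): K_A = 0 − 3250×0 = 0; K_B = 18077.4 − 3250×(1.1 + 9.54) = −16502.6.
Balance: K_A − x×(3250 − 2760) = K_B, so x = (K_A − K_B)/(3250 − 2760) = 16502.6/490 = 33.7 km.

33.7 km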